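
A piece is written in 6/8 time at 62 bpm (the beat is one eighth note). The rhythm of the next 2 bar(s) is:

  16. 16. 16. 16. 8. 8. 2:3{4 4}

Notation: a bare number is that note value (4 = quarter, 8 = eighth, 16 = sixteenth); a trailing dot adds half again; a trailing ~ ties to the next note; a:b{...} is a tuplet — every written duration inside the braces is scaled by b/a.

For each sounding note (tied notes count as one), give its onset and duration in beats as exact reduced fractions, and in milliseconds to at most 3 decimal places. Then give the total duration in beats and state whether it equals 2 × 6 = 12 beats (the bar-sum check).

1) 0.0ms=0b +725.806ms=3/4b
2) 725.806ms=3/4b +725.806ms=3/4b
3) 1451.613ms=3/2b +725.806ms=3/4b
4) 2177.419ms=9/4b +725.806ms=3/4b
5) 2903.226ms=3b +1451.613ms=3/2b
6) 4354.839ms=9/2b +1451.613ms=3/2b
7) 5806.452ms=6b +2903.226ms=3b
8) 8709.677ms=9b +2903.226ms=3b
Σ=12b of 12 (62bpm 6/8) — PASS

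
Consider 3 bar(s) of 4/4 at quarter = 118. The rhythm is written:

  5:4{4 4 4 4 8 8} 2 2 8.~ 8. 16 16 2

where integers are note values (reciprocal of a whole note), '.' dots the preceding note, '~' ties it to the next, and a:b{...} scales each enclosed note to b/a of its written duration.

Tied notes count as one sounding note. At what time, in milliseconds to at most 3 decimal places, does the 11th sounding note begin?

note 11 onset = 39/4b = 4957.627ms

1. 0.0ms @ 0 + 406.78ms (4/5)
2. 406.78ms @ 4/5 + 406.78ms (4/5)
3. 813.559ms @ 8/5 + 406.78ms (4/5)
4. 1220.339ms @ 12/5 + 406.78ms (4/5)
5. 1627.119ms @ 16/5 + 203.39ms (2/5)
6. 1830.508ms @ 18/5 + 203.39ms (2/5)
7. 2033.898ms @ 4 + 1016.949ms (2)
8. 3050.847ms @ 6 + 1016.949ms (2)
9. 4067.797ms @ 8 + 762.712ms (3/2)
10. 4830.508ms @ 19/2 + 127.119ms (1/4)
11. 4957.627ms @ 39/4 + 127.119ms (1/4)
12. 5084.746ms @ 10 + 1016.949ms (2)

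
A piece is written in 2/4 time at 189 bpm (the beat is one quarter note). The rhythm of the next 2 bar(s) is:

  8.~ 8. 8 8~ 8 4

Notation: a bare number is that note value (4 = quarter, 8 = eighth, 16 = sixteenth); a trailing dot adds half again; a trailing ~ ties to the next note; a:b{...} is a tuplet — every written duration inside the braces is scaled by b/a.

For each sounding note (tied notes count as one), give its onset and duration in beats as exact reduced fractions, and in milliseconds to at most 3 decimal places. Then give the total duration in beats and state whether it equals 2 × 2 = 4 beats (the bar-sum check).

1) 0.0ms=0b +476.19ms=3/2b
2) 476.19ms=3/2b +158.73ms=1/2b
3) 634.921ms=2b +317.46ms=1b
4) 952.381ms=3b +317.46ms=1b
Σ=4b of 4 (189bpm 2/4) — PASS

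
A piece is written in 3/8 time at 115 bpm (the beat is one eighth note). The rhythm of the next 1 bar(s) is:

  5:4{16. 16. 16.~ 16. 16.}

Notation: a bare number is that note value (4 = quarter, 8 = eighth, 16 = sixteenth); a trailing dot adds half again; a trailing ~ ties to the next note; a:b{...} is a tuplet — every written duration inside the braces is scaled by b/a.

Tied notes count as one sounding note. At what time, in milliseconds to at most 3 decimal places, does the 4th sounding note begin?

note 4 onset = 12/5b = 1252.174ms

1. 0.0ms @ 0 + 313.043ms (3/5)
2. 313.043ms @ 3/5 + 313.043ms (3/5)
3. 626.087ms @ 6/5 + 626.087ms (6/5)
4. 1252.174ms @ 12/5 + 313.043ms (3/5)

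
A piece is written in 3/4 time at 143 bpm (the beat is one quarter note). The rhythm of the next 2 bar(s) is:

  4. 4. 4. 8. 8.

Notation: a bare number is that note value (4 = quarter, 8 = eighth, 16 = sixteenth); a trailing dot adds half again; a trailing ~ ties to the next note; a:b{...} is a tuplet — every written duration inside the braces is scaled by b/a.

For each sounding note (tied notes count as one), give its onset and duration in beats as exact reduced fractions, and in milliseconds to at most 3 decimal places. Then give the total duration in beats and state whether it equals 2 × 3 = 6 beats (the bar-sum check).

1) 0.0ms=0b +629.371ms=3/2b
2) 629.371ms=3/2b +629.371ms=3/2b
3) 1258.741ms=3b +629.371ms=3/2b
4) 1888.112ms=9/2b +314.685ms=3/4b
5) 2202.797ms=21/4b +314.685ms=3/4b
Σ=6b of 6 (143bpm 3/4) — PASS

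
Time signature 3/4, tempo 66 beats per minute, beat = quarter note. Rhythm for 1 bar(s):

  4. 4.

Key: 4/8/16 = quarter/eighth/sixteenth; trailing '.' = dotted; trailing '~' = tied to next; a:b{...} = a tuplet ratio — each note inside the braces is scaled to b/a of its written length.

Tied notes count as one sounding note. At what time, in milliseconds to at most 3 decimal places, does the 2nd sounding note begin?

note 2 onset = 3/2b = 1363.636ms

1. 0.0ms @ 0 + 1363.636ms (3/2)
2. 1363.636ms @ 3/2 + 1363.636ms (3/2)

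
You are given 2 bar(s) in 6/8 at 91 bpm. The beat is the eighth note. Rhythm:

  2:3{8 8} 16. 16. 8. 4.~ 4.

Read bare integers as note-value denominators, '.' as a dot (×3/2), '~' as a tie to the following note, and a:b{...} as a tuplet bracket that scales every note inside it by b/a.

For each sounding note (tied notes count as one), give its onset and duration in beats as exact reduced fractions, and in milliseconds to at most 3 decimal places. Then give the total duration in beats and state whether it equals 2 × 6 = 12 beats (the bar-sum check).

1) 0.0ms=0b +989.011ms=3/2b
2) 989.011ms=3/2b +989.011ms=3/2b
3) 1978.022ms=3b +494.505ms=3/4b
4) 2472.527ms=15/4b +494.505ms=3/4b
5) 2967.033ms=9/2b +989.011ms=3/2b
6) 3956.044ms=6b +3956.044ms=6b
Σ=12b of 12 (91bpm 6/8) — PASS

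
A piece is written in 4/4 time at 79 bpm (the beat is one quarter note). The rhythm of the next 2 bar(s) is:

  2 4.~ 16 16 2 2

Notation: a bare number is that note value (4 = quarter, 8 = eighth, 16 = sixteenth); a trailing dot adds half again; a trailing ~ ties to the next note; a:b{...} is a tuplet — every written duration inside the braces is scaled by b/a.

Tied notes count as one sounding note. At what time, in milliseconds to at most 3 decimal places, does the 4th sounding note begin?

1. 0.0ms @ 0 + 1518.987ms (2)
2. 1518.987ms @ 2 + 1329.114ms (7/4)
3. 2848.101ms @ 15/4 + 189.873ms (1/4)
4. 3037.975ms @ 4 + 1518.987ms (2)
5. 4556.962ms @ 6 + 1518.987ms (2)

note 4 onset = 4b = 3037.975ms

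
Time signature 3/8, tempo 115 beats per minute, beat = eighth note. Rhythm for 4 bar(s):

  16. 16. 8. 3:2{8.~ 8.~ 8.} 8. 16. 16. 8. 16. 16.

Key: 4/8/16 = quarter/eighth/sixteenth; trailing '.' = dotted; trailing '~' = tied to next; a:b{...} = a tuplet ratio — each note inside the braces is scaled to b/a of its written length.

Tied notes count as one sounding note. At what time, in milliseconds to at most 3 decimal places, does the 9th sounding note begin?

1. 0.0ms @ 0 + 391.304ms (3/4)
2. 391.304ms @ 3/4 + 391.304ms (3/4)
3. 782.609ms @ 3/2 + 782.609ms (3/2)
4. 1565.217ms @ 3 + 1565.217ms (3)
5. 3130.435ms @ 6 + 782.609ms (3/2)
6. 3913.043ms @ 15/2 + 391.304ms (3/4)
7. 4304.348ms @ 33/4 + 391.304ms (3/4)
8. 4695.652ms @ 9 + 782.609ms (3/2)
9. 5478.261ms @ 21/2 + 391.304ms (3/4)
10. 5869.565ms @ 45/4 + 391.304ms (3/4)

note 9 onset = 21/2b = 5478.261ms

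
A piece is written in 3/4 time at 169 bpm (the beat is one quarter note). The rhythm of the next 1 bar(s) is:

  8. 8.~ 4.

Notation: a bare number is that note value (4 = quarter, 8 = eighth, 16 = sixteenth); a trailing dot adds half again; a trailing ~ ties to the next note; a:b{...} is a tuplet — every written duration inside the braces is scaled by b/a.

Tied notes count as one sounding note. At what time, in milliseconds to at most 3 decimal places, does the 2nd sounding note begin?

1. 0.0ms @ 0 + 266.272ms (3/4)
2. 266.272ms @ 3/4 + 798.817ms (9/4)

note 2 onset = 3/4b = 266.272ms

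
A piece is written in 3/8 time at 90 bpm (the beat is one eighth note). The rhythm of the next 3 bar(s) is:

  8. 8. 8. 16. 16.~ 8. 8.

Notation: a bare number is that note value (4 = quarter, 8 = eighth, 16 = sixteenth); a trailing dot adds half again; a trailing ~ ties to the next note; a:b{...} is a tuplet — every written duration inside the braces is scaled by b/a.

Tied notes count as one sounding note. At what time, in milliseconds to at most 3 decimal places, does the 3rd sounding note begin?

note 3 onset = 3b = 2000.0ms

1. 0.0ms @ 0 + 1000.0ms (3/2)
2. 1000.0ms @ 3/2 + 1000.0ms (3/2)
3. 2000.0ms @ 3 + 1000.0ms (3/2)
4. 3000.0ms @ 9/2 + 500.0ms (3/4)
5. 3500.0ms @ 21/4 + 1500.0ms (9/4)
6. 5000.0ms @ 15/2 + 1000.0ms (3/2)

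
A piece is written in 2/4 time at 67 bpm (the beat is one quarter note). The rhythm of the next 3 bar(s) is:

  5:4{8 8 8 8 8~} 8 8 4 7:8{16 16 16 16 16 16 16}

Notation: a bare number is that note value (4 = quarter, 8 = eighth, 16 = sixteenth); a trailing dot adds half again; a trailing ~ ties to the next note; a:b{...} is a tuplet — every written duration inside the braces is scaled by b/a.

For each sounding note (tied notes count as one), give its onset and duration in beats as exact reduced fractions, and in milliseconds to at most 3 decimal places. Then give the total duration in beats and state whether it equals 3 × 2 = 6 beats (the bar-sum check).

1) 0.0ms=0b +358.209ms=2/5b
2) 358.209ms=2/5b +358.209ms=2/5b
3) 716.418ms=4/5b +358.209ms=2/5b
4) 1074.627ms=6/5b +358.209ms=2/5b
5) 1432.836ms=8/5b +805.97ms=9/10b
6) 2238.806ms=5/2b +447.761ms=1/2b
7) 2686.567ms=3b +895.522ms=1b
8) 3582.09ms=4b +255.864ms=2/7b
9) 3837.953ms=30/7b +255.864ms=2/7b
10) 4093.817ms=32/7b +255.864ms=2/7b
11) 4349.68ms=34/7b +255.864ms=2/7b
12) 4605.544ms=36/7b +255.864ms=2/7b
13) 4861.407ms=38/7b +255.864ms=2/7b
14) 5117.271ms=40/7b +255.864ms=2/7b
Σ=6b of 6 (67bpm 2/4) — PASS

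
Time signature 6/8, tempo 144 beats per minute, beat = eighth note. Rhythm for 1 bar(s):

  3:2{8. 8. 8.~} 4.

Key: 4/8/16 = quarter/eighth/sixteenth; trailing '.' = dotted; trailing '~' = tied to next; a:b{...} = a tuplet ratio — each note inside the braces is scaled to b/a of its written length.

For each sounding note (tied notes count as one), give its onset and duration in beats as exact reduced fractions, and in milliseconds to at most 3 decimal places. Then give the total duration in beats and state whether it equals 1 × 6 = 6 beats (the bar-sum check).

1) 0.0ms=0b +416.667ms=1b
2) 416.667ms=1b +416.667ms=1b
3) 833.333ms=2b +1666.667ms=4b
Σ=6b of 6 (144bpm 6/8) — PASS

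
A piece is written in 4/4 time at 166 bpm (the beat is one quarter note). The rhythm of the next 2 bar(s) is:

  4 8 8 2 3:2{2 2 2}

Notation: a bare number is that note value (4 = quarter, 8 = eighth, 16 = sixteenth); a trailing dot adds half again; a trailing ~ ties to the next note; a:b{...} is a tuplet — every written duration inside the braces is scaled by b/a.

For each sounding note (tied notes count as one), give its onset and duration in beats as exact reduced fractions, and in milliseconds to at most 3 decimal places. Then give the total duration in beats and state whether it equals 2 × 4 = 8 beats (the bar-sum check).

1) 0.0ms=0b +361.446ms=1b
2) 361.446ms=1b +180.723ms=1/2b
3) 542.169ms=3/2b +180.723ms=1/2b
4) 722.892ms=2b +722.892ms=2b
5) 1445.783ms=4b +481.928ms=4/3b
6) 1927.711ms=16/3b +481.928ms=4/3b
7) 2409.639ms=20/3b +481.928ms=4/3b
Σ=8b of 8 (166bpm 4/4) — PASS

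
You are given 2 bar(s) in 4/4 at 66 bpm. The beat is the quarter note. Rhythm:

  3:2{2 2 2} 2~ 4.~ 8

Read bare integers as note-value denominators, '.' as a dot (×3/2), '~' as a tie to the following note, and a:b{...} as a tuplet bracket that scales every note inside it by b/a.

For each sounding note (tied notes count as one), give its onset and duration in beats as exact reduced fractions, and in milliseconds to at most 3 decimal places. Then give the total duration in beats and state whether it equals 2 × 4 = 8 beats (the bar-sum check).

1) 0.0ms=0b +1212.121ms=4/3b
2) 1212.121ms=4/3b +1212.121ms=4/3b
3) 2424.242ms=8/3b +1212.121ms=4/3b
4) 3636.364ms=4b +3636.364ms=4b
Σ=8b of 8 (66bpm 4/4) — PASS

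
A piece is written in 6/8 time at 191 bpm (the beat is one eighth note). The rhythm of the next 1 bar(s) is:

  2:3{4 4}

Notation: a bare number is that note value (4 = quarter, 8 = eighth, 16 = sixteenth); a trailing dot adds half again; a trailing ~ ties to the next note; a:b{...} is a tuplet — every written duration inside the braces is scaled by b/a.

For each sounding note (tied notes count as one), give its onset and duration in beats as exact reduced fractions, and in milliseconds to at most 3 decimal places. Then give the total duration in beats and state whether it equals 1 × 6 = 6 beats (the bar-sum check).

1) 0.0ms=0b +942.408ms=3b
2) 942.408ms=3b +942.408ms=3b
Σ=6b of 6 (191bpm 6/8) — PASS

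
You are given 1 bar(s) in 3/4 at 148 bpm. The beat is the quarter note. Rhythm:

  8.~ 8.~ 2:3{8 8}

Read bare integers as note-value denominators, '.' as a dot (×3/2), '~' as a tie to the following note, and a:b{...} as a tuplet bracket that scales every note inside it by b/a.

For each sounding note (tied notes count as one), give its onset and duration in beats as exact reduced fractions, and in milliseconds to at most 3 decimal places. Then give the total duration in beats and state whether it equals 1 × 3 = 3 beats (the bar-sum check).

1) 0.0ms=0b +912.162ms=9/4b
2) 912.162ms=9/4b +304.054ms=3/4b
Σ=3b of 3 (148bpm 3/4) — PASS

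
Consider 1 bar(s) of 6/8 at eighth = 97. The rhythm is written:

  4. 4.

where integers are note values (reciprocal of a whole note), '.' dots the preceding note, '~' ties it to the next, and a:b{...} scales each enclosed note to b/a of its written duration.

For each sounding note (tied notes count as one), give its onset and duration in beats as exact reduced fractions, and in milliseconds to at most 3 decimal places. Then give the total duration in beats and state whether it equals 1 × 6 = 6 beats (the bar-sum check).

1) 0.0ms=0b +1855.67ms=3b
2) 1855.67ms=3b +1855.67ms=3b
Σ=6b of 6 (97bpm 6/8) — PASS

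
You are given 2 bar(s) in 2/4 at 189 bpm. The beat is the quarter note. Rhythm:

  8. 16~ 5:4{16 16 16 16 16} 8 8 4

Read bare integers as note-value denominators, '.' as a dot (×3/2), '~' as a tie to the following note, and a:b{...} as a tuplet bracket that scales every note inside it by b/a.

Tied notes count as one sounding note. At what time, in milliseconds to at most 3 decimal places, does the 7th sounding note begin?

1. 0.0ms @ 0 + 238.095ms (3/4)
2. 238.095ms @ 3/4 + 142.857ms (9/20)
3. 380.952ms @ 6/5 + 63.492ms (1/5)
4. 444.444ms @ 7/5 + 63.492ms (1/5)
5. 507.937ms @ 8/5 + 63.492ms (1/5)
6. 571.429ms @ 9/5 + 63.492ms (1/5)
7. 634.921ms @ 2 + 158.73ms (1/2)
8. 793.651ms @ 5/2 + 158.73ms (1/2)
9. 952.381ms @ 3 + 317.46ms (1)

note 7 onset = 2b = 634.921ms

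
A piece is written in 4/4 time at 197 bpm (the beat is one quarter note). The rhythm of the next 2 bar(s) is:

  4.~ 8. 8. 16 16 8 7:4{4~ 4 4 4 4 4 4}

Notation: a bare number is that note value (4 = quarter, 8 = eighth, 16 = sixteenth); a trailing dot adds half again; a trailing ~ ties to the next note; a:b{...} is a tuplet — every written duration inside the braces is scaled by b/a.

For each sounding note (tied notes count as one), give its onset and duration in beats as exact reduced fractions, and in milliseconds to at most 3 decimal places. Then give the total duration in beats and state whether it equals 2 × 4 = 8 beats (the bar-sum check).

1) 0.0ms=0b +685.279ms=9/4b
2) 685.279ms=9/4b +228.426ms=3/4b
3) 913.706ms=3b +76.142ms=1/4b
4) 989.848ms=13/4b +76.142ms=1/4b
5) 1065.99ms=7/2b +152.284ms=1/2b
6) 1218.274ms=4b +348.078ms=8/7b
7) 1566.352ms=36/7b +174.039ms=4/7b
8) 1740.392ms=40/7b +174.039ms=4/7b
9) 1914.431ms=44/7b +174.039ms=4/7b
10) 2088.47ms=48/7b +174.039ms=4/7b
11) 2262.509ms=52/7b +174.039ms=4/7b
Σ=8b of 8 (197bpm 4/4) — PASS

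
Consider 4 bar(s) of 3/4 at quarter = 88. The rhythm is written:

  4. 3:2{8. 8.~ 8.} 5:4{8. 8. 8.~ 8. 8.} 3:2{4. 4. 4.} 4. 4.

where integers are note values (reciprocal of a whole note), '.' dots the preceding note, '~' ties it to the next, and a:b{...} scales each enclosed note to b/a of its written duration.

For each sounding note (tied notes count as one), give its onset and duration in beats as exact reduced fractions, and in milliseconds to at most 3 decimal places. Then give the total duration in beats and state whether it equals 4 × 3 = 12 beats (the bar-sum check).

1) 0.0ms=0b +1022.727ms=3/2b
2) 1022.727ms=3/2b +340.909ms=1/2b
3) 1363.636ms=2b +681.818ms=1b
4) 2045.455ms=3b +409.091ms=3/5b
5) 2454.545ms=18/5b +409.091ms=3/5b
6) 2863.636ms=21/5b +818.182ms=6/5b
7) 3681.818ms=27/5b +409.091ms=3/5b
8) 4090.909ms=6b +681.818ms=1b
9) 4772.727ms=7b +681.818ms=1b
10) 5454.545ms=8b +681.818ms=1b
11) 6136.364ms=9b +1022.727ms=3/2b
12) 7159.091ms=21/2b +1022.727ms=3/2b
Σ=12b of 12 (88bpm 3/4) — PASS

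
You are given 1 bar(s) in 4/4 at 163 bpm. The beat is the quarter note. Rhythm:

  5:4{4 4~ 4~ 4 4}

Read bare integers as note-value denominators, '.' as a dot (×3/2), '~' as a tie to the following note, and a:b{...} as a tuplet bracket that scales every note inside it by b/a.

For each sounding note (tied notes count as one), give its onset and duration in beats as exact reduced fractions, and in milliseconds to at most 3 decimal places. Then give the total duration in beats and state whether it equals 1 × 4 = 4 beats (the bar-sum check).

1) 0.0ms=0b +294.479ms=4/5b
2) 294.479ms=4/5b +883.436ms=12/5b
3) 1177.914ms=16/5b +294.479ms=4/5b
Σ=4b of 4 (163bpm 4/4) — PASS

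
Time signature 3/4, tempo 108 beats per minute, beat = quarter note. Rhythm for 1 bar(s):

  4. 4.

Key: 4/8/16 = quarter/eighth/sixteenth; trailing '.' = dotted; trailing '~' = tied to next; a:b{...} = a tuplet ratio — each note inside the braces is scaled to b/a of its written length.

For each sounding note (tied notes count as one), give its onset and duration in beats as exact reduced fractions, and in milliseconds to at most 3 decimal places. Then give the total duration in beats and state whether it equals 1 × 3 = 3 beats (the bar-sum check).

1) 0.0ms=0b +833.333ms=3/2b
2) 833.333ms=3/2b +833.333ms=3/2b
Σ=3b of 3 (108bpm 3/4) — PASS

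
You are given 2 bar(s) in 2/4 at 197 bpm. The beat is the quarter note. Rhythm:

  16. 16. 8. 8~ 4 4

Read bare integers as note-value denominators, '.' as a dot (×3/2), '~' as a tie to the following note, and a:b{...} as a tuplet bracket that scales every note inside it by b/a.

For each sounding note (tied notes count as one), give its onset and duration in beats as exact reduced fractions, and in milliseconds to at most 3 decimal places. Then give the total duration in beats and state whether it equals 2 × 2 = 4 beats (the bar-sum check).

1) 0.0ms=0b +114.213ms=3/8b
2) 114.213ms=3/8b +114.213ms=3/8b
3) 228.426ms=3/4b +228.426ms=3/4b
4) 456.853ms=3/2b +456.853ms=3/2b
5) 913.706ms=3b +304.569ms=1b
Σ=4b of 4 (197bpm 2/4) — PASS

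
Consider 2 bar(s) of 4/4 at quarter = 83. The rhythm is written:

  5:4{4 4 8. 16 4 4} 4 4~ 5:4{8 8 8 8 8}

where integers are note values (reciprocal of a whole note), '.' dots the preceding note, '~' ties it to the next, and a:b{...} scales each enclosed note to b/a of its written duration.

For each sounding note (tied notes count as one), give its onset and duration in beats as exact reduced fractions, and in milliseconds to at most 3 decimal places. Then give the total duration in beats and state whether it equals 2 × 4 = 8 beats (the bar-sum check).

1) 0.0ms=0b +578.313ms=4/5b
2) 578.313ms=4/5b +578.313ms=4/5b
3) 1156.627ms=8/5b +433.735ms=3/5b
4) 1590.361ms=11/5b +144.578ms=1/5b
5) 1734.94ms=12/5b +578.313ms=4/5b
6) 2313.253ms=16/5b +578.313ms=4/5b
7) 2891.566ms=4b +722.892ms=1b
8) 3614.458ms=5b +1012.048ms=7/5b
9) 4626.506ms=32/5b +289.157ms=2/5b
10) 4915.663ms=34/5b +289.157ms=2/5b
11) 5204.819ms=36/5b +289.157ms=2/5b
12) 5493.976ms=38/5b +289.157ms=2/5b
Σ=8b of 8 (83bpm 4/4) — PASS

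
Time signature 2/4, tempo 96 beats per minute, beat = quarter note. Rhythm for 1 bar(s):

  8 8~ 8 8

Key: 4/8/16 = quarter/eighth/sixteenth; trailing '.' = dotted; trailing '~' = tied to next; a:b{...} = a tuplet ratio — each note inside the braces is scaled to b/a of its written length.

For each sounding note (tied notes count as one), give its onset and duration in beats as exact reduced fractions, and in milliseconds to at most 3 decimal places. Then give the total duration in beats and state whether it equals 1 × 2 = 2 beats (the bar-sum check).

1) 0.0ms=0b +312.5ms=1/2b
2) 312.5ms=1/2b +625.0ms=1b
3) 937.5ms=3/2b +312.5ms=1/2b
Σ=2b of 2 (96bpm 2/4) — PASS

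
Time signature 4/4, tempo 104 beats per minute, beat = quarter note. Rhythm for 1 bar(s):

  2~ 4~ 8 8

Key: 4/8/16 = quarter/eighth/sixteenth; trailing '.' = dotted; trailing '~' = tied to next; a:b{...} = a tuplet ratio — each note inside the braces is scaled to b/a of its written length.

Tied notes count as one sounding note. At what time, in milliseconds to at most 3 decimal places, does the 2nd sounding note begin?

1. 0.0ms @ 0 + 2019.231ms (7/2)
2. 2019.231ms @ 7/2 + 288.462ms (1/2)

note 2 onset = 7/2b = 2019.231ms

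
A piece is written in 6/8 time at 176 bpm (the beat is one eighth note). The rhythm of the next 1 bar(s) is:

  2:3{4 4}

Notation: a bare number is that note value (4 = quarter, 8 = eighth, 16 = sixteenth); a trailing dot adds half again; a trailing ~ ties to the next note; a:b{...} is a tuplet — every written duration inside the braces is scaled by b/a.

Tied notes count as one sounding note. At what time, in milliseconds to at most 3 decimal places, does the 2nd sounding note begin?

1. 0.0ms @ 0 + 1022.727ms (3)
2. 1022.727ms @ 3 + 1022.727ms (3)

note 2 onset = 3b = 1022.727ms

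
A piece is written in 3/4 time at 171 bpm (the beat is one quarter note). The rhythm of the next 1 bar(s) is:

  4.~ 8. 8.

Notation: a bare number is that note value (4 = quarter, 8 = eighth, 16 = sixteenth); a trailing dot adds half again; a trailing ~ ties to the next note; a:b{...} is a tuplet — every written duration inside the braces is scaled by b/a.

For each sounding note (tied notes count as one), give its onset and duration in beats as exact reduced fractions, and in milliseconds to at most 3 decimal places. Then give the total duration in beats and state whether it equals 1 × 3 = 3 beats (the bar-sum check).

1) 0.0ms=0b +789.474ms=9/4b
2) 789.474ms=9/4b +263.158ms=3/4b
Σ=3b of 3 (171bpm 3/4) — PASS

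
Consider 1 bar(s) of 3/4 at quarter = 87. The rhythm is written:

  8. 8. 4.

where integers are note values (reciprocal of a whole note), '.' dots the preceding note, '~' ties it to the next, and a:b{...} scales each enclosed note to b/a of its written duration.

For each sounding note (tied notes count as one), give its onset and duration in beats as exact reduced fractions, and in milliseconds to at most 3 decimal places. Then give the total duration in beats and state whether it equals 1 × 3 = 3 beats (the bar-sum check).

1) 0.0ms=0b +517.241ms=3/4b
2) 517.241ms=3/4b +517.241ms=3/4b
3) 1034.483ms=3/2b +1034.483ms=3/2b
Σ=3b of 3 (87bpm 3/4) — PASS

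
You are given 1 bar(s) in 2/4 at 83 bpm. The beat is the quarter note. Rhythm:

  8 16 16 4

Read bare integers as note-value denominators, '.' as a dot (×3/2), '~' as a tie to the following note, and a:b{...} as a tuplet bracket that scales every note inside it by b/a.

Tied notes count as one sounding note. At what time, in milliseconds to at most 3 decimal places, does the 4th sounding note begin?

1. 0.0ms @ 0 + 361.446ms (1/2)
2. 361.446ms @ 1/2 + 180.723ms (1/4)
3. 542.169ms @ 3/4 + 180.723ms (1/4)
4. 722.892ms @ 1 + 722.892ms (1)

note 4 onset = 1b = 722.892ms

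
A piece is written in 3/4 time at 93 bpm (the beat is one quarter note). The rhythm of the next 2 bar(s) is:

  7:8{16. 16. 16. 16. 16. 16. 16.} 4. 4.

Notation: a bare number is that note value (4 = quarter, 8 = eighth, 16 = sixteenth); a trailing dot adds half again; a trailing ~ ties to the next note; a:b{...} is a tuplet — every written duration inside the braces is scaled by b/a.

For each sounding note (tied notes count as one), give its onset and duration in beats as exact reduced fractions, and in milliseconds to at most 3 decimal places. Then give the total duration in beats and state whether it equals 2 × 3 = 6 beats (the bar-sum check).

1) 0.0ms=0b +276.498ms=3/7b
2) 276.498ms=3/7b +276.498ms=3/7b
3) 552.995ms=6/7b +276.498ms=3/7b
4) 829.493ms=9/7b +276.498ms=3/7b
5) 1105.991ms=12/7b +276.498ms=3/7b
6) 1382.488ms=15/7b +276.498ms=3/7b
7) 1658.986ms=18/7b +276.498ms=3/7b
8) 1935.484ms=3b +967.742ms=3/2b
9) 2903.226ms=9/2b +967.742ms=3/2b
Σ=6b of 6 (93bpm 3/4) — PASS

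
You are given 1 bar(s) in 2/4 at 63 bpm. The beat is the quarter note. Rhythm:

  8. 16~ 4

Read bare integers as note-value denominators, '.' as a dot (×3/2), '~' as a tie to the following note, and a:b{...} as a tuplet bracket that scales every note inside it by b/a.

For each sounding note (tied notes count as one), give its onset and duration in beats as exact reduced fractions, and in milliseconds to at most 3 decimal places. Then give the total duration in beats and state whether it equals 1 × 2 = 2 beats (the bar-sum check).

1) 0.0ms=0b +714.286ms=3/4b
2) 714.286ms=3/4b +1190.476ms=5/4b
Σ=2b of 2 (63bpm 2/4) — PASS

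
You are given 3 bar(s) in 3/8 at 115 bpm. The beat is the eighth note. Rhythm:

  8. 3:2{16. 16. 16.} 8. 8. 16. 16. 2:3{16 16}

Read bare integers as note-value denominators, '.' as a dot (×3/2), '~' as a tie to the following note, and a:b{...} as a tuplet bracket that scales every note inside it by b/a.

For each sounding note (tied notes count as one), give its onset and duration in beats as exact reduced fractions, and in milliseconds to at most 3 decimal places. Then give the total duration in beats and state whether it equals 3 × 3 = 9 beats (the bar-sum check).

1) 0.0ms=0b +782.609ms=3/2b
2) 782.609ms=3/2b +260.87ms=1/2b
3) 1043.478ms=2b +260.87ms=1/2b
4) 1304.348ms=5/2b +260.87ms=1/2b
5) 1565.217ms=3b +782.609ms=3/2b
6) 2347.826ms=9/2b +782.609ms=3/2b
7) 3130.435ms=6b +391.304ms=3/4b
8) 3521.739ms=27/4b +391.304ms=3/4b
9) 3913.043ms=15/2b +391.304ms=3/4b
10) 4304.348ms=33/4b +391.304ms=3/4b
Σ=9b of 9 (115bpm 3/8) — PASS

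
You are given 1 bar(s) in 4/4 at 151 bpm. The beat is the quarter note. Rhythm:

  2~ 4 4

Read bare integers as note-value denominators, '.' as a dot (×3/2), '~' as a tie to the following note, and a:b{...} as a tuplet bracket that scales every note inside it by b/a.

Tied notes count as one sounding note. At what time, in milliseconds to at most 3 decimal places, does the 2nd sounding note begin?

1. 0.0ms @ 0 + 1192.053ms (3)
2. 1192.053ms @ 3 + 397.351ms (1)

note 2 onset = 3b = 1192.053ms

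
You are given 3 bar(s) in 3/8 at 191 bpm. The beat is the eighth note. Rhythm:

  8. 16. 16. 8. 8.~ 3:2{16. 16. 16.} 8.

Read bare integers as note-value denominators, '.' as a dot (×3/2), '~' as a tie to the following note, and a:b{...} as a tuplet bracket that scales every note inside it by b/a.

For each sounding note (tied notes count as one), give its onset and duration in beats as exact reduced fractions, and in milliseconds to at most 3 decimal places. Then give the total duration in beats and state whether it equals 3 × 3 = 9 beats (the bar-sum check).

1) 0.0ms=0b +471.204ms=3/2b
2) 471.204ms=3/2b +235.602ms=3/4b
3) 706.806ms=9/4b +235.602ms=3/4b
4) 942.408ms=3b +471.204ms=3/2b
5) 1413.613ms=9/2b +628.272ms=2b
6) 2041.885ms=13/2b +157.068ms=1/2b
7) 2198.953ms=7b +157.068ms=1/2b
8) 2356.021ms=15/2b +471.204ms=3/2b
Σ=9b of 9 (191bpm 3/8) — PASS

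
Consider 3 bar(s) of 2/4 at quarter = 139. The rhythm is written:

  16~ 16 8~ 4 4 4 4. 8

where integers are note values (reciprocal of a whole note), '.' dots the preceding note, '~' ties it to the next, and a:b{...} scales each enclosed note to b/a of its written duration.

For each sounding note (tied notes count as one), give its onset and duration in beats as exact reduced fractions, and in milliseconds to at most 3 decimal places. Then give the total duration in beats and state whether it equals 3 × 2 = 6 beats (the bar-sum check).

1) 0.0ms=0b +215.827ms=1/2b
2) 215.827ms=1/2b +647.482ms=3/2b
3) 863.309ms=2b +431.655ms=1b
4) 1294.964ms=3b +431.655ms=1b
5) 1726.619ms=4b +647.482ms=3/2b
6) 2374.101ms=11/2b +215.827ms=1/2b
Σ=6b of 6 (139bpm 2/4) — PASS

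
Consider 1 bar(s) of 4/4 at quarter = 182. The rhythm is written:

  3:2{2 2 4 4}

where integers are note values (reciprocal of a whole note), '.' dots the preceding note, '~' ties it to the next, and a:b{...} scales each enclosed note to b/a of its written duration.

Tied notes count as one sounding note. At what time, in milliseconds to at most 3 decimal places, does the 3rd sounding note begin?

1. 0.0ms @ 0 + 439.56ms (4/3)
2. 439.56ms @ 4/3 + 439.56ms (4/3)
3. 879.121ms @ 8/3 + 219.78ms (2/3)
4. 1098.901ms @ 10/3 + 219.78ms (2/3)

note 3 onset = 8/3b = 879.121ms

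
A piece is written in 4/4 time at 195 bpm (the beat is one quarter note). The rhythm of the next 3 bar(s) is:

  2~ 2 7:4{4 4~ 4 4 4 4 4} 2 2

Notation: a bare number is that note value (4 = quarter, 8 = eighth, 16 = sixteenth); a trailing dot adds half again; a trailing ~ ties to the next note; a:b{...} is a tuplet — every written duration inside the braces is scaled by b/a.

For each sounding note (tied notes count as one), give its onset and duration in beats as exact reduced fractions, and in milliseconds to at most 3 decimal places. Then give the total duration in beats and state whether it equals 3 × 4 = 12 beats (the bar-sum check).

1) 0.0ms=0b +1230.769ms=4b
2) 1230.769ms=4b +175.824ms=4/7b
3) 1406.593ms=32/7b +351.648ms=8/7b
4) 1758.242ms=40/7b +175.824ms=4/7b
5) 1934.066ms=44/7b +175.824ms=4/7b
6) 2109.89ms=48/7b +175.824ms=4/7b
7) 2285.714ms=52/7b +175.824ms=4/7b
8) 2461.538ms=8b +615.385ms=2b
9) 3076.923ms=10b +615.385ms=2b
Σ=12b of 12 (195bpm 4/4) — PASS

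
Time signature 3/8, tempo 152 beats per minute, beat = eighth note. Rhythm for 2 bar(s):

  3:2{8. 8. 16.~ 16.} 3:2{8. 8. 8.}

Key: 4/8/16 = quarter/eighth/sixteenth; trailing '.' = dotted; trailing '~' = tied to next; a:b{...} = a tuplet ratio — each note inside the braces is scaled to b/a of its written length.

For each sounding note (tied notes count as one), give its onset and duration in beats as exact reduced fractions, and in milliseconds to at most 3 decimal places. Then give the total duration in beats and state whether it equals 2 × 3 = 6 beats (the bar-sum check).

1) 0.0ms=0b +394.737ms=1b
2) 394.737ms=1b +394.737ms=1b
3) 789.474ms=2b +394.737ms=1b
4) 1184.211ms=3b +394.737ms=1b
5) 1578.947ms=4b +394.737ms=1b
6) 1973.684ms=5b +394.737ms=1b
Σ=6b of 6 (152bpm 3/8) — PASS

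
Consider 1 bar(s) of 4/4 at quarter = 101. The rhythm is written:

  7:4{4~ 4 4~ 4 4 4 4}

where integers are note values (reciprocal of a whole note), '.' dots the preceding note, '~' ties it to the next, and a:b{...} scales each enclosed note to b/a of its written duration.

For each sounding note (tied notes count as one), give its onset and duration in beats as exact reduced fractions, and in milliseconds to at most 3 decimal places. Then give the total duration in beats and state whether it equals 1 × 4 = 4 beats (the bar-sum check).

1) 0.0ms=0b +678.925ms=8/7b
2) 678.925ms=8/7b +678.925ms=8/7b
3) 1357.85ms=16/7b +339.463ms=4/7b
4) 1697.313ms=20/7b +339.463ms=4/7b
5) 2036.775ms=24/7b +339.463ms=4/7b
Σ=4b of 4 (101bpm 4/4) — PASS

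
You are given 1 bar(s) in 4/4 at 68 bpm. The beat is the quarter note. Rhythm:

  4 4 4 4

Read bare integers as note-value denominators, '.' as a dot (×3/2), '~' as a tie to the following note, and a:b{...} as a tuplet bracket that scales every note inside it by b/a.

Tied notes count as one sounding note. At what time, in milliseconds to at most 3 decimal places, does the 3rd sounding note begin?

note 3 onset = 2b = 1764.706ms

1. 0.0ms @ 0 + 882.353ms (1)
2. 882.353ms @ 1 + 882.353ms (1)
3. 1764.706ms @ 2 + 882.353ms (1)
4. 2647.059ms @ 3 + 882.353ms (1)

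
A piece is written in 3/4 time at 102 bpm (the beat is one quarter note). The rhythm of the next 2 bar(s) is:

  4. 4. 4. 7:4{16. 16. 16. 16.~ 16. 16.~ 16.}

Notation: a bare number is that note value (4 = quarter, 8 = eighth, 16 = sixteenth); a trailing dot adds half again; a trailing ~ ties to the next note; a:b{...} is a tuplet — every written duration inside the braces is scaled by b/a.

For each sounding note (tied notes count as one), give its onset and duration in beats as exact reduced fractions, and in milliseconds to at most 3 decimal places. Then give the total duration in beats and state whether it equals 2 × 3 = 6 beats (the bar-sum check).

1) 0.0ms=0b +882.353ms=3/2b
2) 882.353ms=3/2b +882.353ms=3/2b
3) 1764.706ms=3b +882.353ms=3/2b
4) 2647.059ms=9/2b +126.05ms=3/14b
5) 2773.109ms=33/7b +126.05ms=3/14b
6) 2899.16ms=69/14b +126.05ms=3/14b
7) 3025.21ms=36/7b +252.101ms=3/7b
8) 3277.311ms=39/7b +252.101ms=3/7b
Σ=6b of 6 (102bpm 3/4) — PASS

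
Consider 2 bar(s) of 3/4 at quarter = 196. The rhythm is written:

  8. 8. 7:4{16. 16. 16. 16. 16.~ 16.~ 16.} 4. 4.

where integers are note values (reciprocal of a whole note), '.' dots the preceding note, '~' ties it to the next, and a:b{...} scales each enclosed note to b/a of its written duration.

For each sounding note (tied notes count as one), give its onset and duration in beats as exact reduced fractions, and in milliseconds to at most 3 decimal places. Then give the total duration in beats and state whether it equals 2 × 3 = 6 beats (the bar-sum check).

1) 0.0ms=0b +229.592ms=3/4b
2) 229.592ms=3/4b +229.592ms=3/4b
3) 459.184ms=3/2b +65.598ms=3/14b
4) 524.781ms=12/7b +65.598ms=3/14b
5) 590.379ms=27/14b +65.598ms=3/14b
6) 655.977ms=15/7b +65.598ms=3/14b
7) 721.574ms=33/14b +196.793ms=9/14b
8) 918.367ms=3b +459.184ms=3/2b
9) 1377.551ms=9/2b +459.184ms=3/2b
Σ=6b of 6 (196bpm 3/4) — PASS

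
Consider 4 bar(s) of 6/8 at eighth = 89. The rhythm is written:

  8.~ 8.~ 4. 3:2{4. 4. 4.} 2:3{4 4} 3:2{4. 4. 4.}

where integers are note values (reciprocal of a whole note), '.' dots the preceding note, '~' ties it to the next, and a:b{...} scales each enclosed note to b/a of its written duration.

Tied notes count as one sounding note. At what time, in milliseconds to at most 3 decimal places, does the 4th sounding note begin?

note 4 onset = 10b = 6741.573ms

1. 0.0ms @ 0 + 4044.944ms (6)
2. 4044.944ms @ 6 + 1348.315ms (2)
3. 5393.258ms @ 8 + 1348.315ms (2)
4. 6741.573ms @ 10 + 1348.315ms (2)
5. 8089.888ms @ 12 + 2022.472ms (3)
6. 10112.36ms @ 15 + 2022.472ms (3)
7. 12134.831ms @ 18 + 1348.315ms (2)
8. 13483.146ms @ 20 + 1348.315ms (2)
9. 14831.461ms @ 22 + 1348.315ms (2)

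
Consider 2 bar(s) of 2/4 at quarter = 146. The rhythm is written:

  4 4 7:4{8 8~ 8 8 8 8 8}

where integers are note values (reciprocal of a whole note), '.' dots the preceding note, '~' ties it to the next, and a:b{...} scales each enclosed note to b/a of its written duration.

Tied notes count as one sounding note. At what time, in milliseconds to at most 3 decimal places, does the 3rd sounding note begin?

note 3 onset = 2b = 821.918ms

1. 0.0ms @ 0 + 410.959ms (1)
2. 410.959ms @ 1 + 410.959ms (1)
3. 821.918ms @ 2 + 117.417ms (2/7)
4. 939.335ms @ 16/7 + 234.834ms (4/7)
5. 1174.168ms @ 20/7 + 117.417ms (2/7)
6. 1291.585ms @ 22/7 + 117.417ms (2/7)
7. 1409.002ms @ 24/7 + 117.417ms (2/7)
8. 1526.419ms @ 26/7 + 117.417ms (2/7)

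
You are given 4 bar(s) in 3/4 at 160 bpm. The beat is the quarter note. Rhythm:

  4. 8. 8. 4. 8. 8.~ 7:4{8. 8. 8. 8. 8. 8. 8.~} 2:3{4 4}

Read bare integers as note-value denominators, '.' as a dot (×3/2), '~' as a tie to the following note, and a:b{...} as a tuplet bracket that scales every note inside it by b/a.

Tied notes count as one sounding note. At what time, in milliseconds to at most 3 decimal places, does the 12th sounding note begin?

1. 0.0ms @ 0 + 562.5ms (3/2)
2. 562.5ms @ 3/2 + 281.25ms (3/4)
3. 843.75ms @ 9/4 + 281.25ms (3/4)
4. 1125.0ms @ 3 + 562.5ms (3/2)
5. 1687.5ms @ 9/2 + 281.25ms (3/4)
6. 1968.75ms @ 21/4 + 441.964ms (33/28)
7. 2410.714ms @ 45/7 + 160.714ms (3/7)
8. 2571.429ms @ 48/7 + 160.714ms (3/7)
9. 2732.143ms @ 51/7 + 160.714ms (3/7)
10. 2892.857ms @ 54/7 + 160.714ms (3/7)
11. 3053.571ms @ 57/7 + 160.714ms (3/7)
12. 3214.286ms @ 60/7 + 723.214ms (27/14)
13. 3937.5ms @ 21/2 + 562.5ms (3/2)

note 12 onset = 60/7b = 3214.286ms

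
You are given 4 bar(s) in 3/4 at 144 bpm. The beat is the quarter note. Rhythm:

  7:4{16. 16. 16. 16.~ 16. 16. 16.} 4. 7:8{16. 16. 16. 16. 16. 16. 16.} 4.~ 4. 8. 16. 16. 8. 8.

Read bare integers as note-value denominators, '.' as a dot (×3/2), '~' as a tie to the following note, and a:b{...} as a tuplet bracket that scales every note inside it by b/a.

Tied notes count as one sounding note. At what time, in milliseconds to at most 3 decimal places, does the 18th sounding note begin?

1. 0.0ms @ 0 + 89.286ms (3/14)
2. 89.286ms @ 3/14 + 89.286ms (3/14)
3. 178.571ms @ 3/7 + 89.286ms (3/14)
4. 267.857ms @ 9/14 + 178.571ms (3/7)
5. 446.429ms @ 15/14 + 89.286ms (3/14)
6. 535.714ms @ 9/7 + 89.286ms (3/14)
7. 625.0ms @ 3/2 + 625.0ms (3/2)
8. 1250.0ms @ 3 + 178.571ms (3/7)
9. 1428.571ms @ 24/7 + 178.571ms (3/7)
10. 1607.143ms @ 27/7 + 178.571ms (3/7)
11. 1785.714ms @ 30/7 + 178.571ms (3/7)
12. 1964.286ms @ 33/7 + 178.571ms (3/7)
13. 2142.857ms @ 36/7 + 178.571ms (3/7)
14. 2321.429ms @ 39/7 + 178.571ms (3/7)
15. 2500.0ms @ 6 + 1250.0ms (3)
16. 3750.0ms @ 9 + 312.5ms (3/4)
17. 4062.5ms @ 39/4 + 156.25ms (3/8)
18. 4218.75ms @ 81/8 + 156.25ms (3/8)
19. 4375.0ms @ 21/2 + 312.5ms (3/4)
20. 4687.5ms @ 45/4 + 312.5ms (3/4)

note 18 onset = 81/8b = 4218.75ms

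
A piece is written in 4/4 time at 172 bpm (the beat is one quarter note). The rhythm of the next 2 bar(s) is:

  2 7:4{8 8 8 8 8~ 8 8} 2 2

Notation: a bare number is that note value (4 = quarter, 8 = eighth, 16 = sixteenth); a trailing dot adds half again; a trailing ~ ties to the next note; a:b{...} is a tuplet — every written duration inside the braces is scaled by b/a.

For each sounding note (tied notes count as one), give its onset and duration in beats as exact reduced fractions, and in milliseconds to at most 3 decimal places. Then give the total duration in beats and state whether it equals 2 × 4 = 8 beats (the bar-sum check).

1) 0.0ms=0b +697.674ms=2b
2) 697.674ms=2b +99.668ms=2/7b
3) 797.342ms=16/7b +99.668ms=2/7b
4) 897.01ms=18/7b +99.668ms=2/7b
5) 996.678ms=20/7b +99.668ms=2/7b
6) 1096.346ms=22/7b +199.336ms=4/7b
7) 1295.681ms=26/7b +99.668ms=2/7b
8) 1395.349ms=4b +697.674ms=2b
9) 2093.023ms=6b +697.674ms=2b
Σ=8b of 8 (172bpm 4/4) — PASS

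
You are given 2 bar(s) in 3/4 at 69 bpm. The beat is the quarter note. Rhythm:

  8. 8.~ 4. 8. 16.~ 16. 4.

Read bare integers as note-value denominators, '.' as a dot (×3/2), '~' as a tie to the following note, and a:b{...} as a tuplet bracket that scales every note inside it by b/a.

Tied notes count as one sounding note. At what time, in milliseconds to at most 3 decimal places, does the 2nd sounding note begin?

note 2 onset = 3/4b = 652.174ms

1. 0.0ms @ 0 + 652.174ms (3/4)
2. 652.174ms @ 3/4 + 1956.522ms (9/4)
3. 2608.696ms @ 3 + 652.174ms (3/4)
4. 3260.87ms @ 15/4 + 652.174ms (3/4)
5. 3913.043ms @ 9/2 + 1304.348ms (3/2)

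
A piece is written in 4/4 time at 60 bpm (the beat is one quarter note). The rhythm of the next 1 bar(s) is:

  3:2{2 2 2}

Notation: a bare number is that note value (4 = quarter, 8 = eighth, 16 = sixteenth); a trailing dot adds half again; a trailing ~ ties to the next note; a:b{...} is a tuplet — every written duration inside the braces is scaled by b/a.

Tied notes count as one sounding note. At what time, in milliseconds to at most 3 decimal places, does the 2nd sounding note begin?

note 2 onset = 4/3b = 1333.333ms

1. 0.0ms @ 0 + 1333.333ms (4/3)
2. 1333.333ms @ 4/3 + 1333.333ms (4/3)
3. 2666.667ms @ 8/3 + 1333.333ms (4/3)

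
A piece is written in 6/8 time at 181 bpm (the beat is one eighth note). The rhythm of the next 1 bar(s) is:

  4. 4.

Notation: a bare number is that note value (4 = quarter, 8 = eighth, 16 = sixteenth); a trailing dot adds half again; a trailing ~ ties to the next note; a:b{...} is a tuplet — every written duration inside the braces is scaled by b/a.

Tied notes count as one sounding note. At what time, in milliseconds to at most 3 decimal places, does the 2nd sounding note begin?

1. 0.0ms @ 0 + 994.475ms (3)
2. 994.475ms @ 3 + 994.475ms (3)

note 2 onset = 3b = 994.475ms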